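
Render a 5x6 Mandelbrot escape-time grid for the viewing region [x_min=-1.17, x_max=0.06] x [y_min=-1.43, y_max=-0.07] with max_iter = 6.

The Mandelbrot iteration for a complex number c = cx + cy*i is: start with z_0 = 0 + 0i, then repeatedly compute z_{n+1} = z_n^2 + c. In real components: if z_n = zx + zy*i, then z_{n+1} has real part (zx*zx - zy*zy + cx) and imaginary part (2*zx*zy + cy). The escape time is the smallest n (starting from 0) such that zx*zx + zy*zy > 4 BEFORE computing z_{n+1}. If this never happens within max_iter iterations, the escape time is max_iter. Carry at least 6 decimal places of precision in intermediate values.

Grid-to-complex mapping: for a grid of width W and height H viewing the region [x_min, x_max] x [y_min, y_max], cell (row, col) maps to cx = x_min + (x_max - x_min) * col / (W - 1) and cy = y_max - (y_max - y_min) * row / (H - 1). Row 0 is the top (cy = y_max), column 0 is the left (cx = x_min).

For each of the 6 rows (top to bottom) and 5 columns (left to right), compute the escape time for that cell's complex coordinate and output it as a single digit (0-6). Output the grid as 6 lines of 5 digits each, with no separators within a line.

Answer: 66666
66666
35666
33466
33343
22222

Derivation:
(row=0, col=0): c = -1.1700 + -0.0700i → escape time 6
(row=0, col=1): c = -0.8625 + -0.0700i → escape time 6
(row=0, col=2): c = -0.5550 + -0.0700i → escape time 6
(row=0, col=3): c = -0.2475 + -0.0700i → escape time 6
(row=0, col=4): c = 0.0600 + -0.0700i → escape time 6
(row=1, col=0): c = -1.1700 + -0.3420i → escape time 6
(row=1, col=1): c = -0.8625 + -0.3420i → escape time 6
(row=1, col=2): c = -0.5550 + -0.3420i → escape time 6
(row=1, col=3): c = -0.2475 + -0.3420i → escape time 6
(row=1, col=4): c = 0.0600 + -0.3420i → escape time 6
(row=2, col=0): c = -1.1700 + -0.6140i → escape time 3
(row=2, col=1): c = -0.8625 + -0.6140i → escape time 5
(row=2, col=2): c = -0.5550 + -0.6140i → escape time 6
(row=2, col=3): c = -0.2475 + -0.6140i → escape time 6
(row=2, col=4): c = 0.0600 + -0.6140i → escape time 6
(row=3, col=0): c = -1.1700 + -0.8860i → escape time 3
(row=3, col=1): c = -0.8625 + -0.8860i → escape time 3
(row=3, col=2): c = -0.5550 + -0.8860i → escape time 4
(row=3, col=3): c = -0.2475 + -0.8860i → escape time 6
(row=3, col=4): c = 0.0600 + -0.8860i → escape time 6
(row=4, col=0): c = -1.1700 + -1.1580i → escape time 3
(row=4, col=1): c = -0.8625 + -1.1580i → escape time 3
(row=4, col=2): c = -0.5550 + -1.1580i → escape time 3
(row=4, col=3): c = -0.2475 + -1.1580i → escape time 4
(row=4, col=4): c = 0.0600 + -1.1580i → escape time 3
(row=5, col=0): c = -1.1700 + -1.4300i → escape time 2
(row=5, col=1): c = -0.8625 + -1.4300i → escape time 2
(row=5, col=2): c = -0.5550 + -1.4300i → escape time 2
(row=5, col=3): c = -0.2475 + -1.4300i → escape time 2
(row=5, col=4): c = 0.0600 + -1.4300i → escape time 2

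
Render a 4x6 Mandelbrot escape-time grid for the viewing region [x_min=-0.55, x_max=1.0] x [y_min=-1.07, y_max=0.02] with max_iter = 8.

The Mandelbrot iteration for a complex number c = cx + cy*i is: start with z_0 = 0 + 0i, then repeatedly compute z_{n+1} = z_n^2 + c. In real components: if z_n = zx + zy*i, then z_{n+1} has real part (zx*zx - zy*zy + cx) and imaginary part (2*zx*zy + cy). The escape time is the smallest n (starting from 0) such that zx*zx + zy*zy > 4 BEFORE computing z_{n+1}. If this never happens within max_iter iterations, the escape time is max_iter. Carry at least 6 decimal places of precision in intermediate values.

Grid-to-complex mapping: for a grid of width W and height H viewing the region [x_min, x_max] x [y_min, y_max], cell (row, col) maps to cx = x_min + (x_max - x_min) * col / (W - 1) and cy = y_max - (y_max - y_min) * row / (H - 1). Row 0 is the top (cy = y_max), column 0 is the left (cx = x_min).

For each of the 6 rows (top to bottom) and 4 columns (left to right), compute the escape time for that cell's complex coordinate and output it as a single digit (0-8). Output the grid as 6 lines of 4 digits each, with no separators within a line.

Answer: 8852
8852
8862
8842
4832
4522

Derivation:
(row=0, col=0): c = -0.5500 + 0.0200i → escape time 8
(row=0, col=1): c = -0.0333 + 0.0200i → escape time 8
(row=0, col=2): c = 0.4833 + 0.0200i → escape time 5
(row=0, col=3): c = 1.0000 + 0.0200i → escape time 2
(row=1, col=0): c = -0.5500 + -0.1980i → escape time 8
(row=1, col=1): c = -0.0333 + -0.1980i → escape time 8
(row=1, col=2): c = 0.4833 + -0.1980i → escape time 5
(row=1, col=3): c = 1.0000 + -0.1980i → escape time 2
(row=2, col=0): c = -0.5500 + -0.4160i → escape time 8
(row=2, col=1): c = -0.0333 + -0.4160i → escape time 8
(row=2, col=2): c = 0.4833 + -0.4160i → escape time 6
(row=2, col=3): c = 1.0000 + -0.4160i → escape time 2
(row=3, col=0): c = -0.5500 + -0.6340i → escape time 8
(row=3, col=1): c = -0.0333 + -0.6340i → escape time 8
(row=3, col=2): c = 0.4833 + -0.6340i → escape time 4
(row=3, col=3): c = 1.0000 + -0.6340i → escape time 2
(row=4, col=0): c = -0.5500 + -0.8520i → escape time 4
(row=4, col=1): c = -0.0333 + -0.8520i → escape time 8
(row=4, col=2): c = 0.4833 + -0.8520i → escape time 3
(row=4, col=3): c = 1.0000 + -0.8520i → escape time 2
(row=5, col=0): c = -0.5500 + -1.0700i → escape time 4
(row=5, col=1): c = -0.0333 + -1.0700i → escape time 5
(row=5, col=2): c = 0.4833 + -1.0700i → escape time 2
(row=5, col=3): c = 1.0000 + -1.0700i → escape time 2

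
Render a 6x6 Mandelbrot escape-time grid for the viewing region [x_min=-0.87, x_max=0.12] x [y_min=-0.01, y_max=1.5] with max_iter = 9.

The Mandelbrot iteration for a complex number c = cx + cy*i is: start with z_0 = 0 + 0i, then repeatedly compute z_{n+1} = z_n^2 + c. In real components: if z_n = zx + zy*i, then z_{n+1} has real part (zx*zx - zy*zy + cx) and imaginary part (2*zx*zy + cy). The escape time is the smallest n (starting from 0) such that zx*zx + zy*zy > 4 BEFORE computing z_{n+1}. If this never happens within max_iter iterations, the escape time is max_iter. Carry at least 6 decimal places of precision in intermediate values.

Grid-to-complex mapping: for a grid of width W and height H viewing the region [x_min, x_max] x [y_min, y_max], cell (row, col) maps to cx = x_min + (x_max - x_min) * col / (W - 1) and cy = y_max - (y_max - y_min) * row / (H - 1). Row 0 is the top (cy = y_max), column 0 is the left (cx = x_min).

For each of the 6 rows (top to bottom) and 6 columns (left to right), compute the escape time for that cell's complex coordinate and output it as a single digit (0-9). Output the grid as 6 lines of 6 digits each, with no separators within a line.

Answer: 222222
333333
344795
579999
999999
999999

Derivation:
(row=0, col=0): c = -0.8700 + 1.5000i → escape time 2
(row=0, col=1): c = -0.6720 + 1.5000i → escape time 2
(row=0, col=2): c = -0.4740 + 1.5000i → escape time 2
(row=0, col=3): c = -0.2760 + 1.5000i → escape time 2
(row=0, col=4): c = -0.0780 + 1.5000i → escape time 2
(row=0, col=5): c = 0.1200 + 1.5000i → escape time 2
(row=1, col=0): c = -0.8700 + 1.1980i → escape time 3
(row=1, col=1): c = -0.6720 + 1.1980i → escape time 3
(row=1, col=2): c = -0.4740 + 1.1980i → escape time 3
(row=1, col=3): c = -0.2760 + 1.1980i → escape time 3
(row=1, col=4): c = -0.0780 + 1.1980i → escape time 3
(row=1, col=5): c = 0.1200 + 1.1980i → escape time 3
(row=2, col=0): c = -0.8700 + 0.8960i → escape time 3
(row=2, col=1): c = -0.6720 + 0.8960i → escape time 4
(row=2, col=2): c = -0.4740 + 0.8960i → escape time 4
(row=2, col=3): c = -0.2760 + 0.8960i → escape time 7
(row=2, col=4): c = -0.0780 + 0.8960i → escape time 9
(row=2, col=5): c = 0.1200 + 0.8960i → escape time 5
(row=3, col=0): c = -0.8700 + 0.5940i → escape time 5
(row=3, col=1): c = -0.6720 + 0.5940i → escape time 7
(row=3, col=2): c = -0.4740 + 0.5940i → escape time 9
(row=3, col=3): c = -0.2760 + 0.5940i → escape time 9
(row=3, col=4): c = -0.0780 + 0.5940i → escape time 9
(row=3, col=5): c = 0.1200 + 0.5940i → escape time 9
(row=4, col=0): c = -0.8700 + 0.2920i → escape time 9
(row=4, col=1): c = -0.6720 + 0.2920i → escape time 9
(row=4, col=2): c = -0.4740 + 0.2920i → escape time 9
(row=4, col=3): c = -0.2760 + 0.2920i → escape time 9
(row=4, col=4): c = -0.0780 + 0.2920i → escape time 9
(row=4, col=5): c = 0.1200 + 0.2920i → escape time 9
(row=5, col=0): c = -0.8700 + -0.0100i → escape time 9
(row=5, col=1): c = -0.6720 + -0.0100i → escape time 9
(row=5, col=2): c = -0.4740 + -0.0100i → escape time 9
(row=5, col=3): c = -0.2760 + -0.0100i → escape time 9
(row=5, col=4): c = -0.0780 + -0.0100i → escape time 9
(row=5, col=5): c = 0.1200 + -0.0100i → escape time 9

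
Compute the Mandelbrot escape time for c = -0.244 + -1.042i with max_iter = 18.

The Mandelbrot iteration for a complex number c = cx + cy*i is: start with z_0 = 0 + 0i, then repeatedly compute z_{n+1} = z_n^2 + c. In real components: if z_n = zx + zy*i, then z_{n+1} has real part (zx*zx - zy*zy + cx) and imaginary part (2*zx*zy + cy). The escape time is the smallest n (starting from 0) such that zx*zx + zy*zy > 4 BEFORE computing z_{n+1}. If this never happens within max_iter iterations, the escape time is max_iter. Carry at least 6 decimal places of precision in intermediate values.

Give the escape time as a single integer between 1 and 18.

Answer: 6

Derivation:
z_0 = 0 + 0i, c = -0.2440 + -1.0420i
Iter 1: z = -0.2440 + -1.0420i, |z|^2 = 1.1453
Iter 2: z = -1.2702 + -0.5335i, |z|^2 = 1.8981
Iter 3: z = 1.0849 + 0.3133i, |z|^2 = 1.2751
Iter 4: z = 0.8347 + -0.3621i, |z|^2 = 0.8279
Iter 5: z = 0.3216 + -1.6466i, |z|^2 = 2.8146
Iter 6: z = -2.8517 + -2.1011i, |z|^2 = 12.5472
Escaped at iteration 6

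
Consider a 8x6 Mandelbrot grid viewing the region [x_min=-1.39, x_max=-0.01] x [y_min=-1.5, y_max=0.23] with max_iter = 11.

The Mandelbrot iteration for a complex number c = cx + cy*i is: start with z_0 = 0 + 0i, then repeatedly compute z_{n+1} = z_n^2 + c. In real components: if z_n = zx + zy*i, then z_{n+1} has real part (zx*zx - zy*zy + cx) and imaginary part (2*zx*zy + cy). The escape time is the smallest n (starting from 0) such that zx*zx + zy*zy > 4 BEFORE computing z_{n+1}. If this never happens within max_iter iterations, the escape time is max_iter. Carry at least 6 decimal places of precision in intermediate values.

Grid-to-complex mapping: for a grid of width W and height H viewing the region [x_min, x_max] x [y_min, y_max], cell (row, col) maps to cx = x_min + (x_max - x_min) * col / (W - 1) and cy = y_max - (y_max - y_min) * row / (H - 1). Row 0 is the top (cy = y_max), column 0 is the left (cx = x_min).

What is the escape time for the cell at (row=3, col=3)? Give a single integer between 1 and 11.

Answer: 4

Derivation:
z_0 = 0 + 0i, c = -0.7986 + -0.8080i
Iter 1: z = -0.7986 + -0.8080i, |z|^2 = 1.2906
Iter 2: z = -0.8137 + 0.4825i, |z|^2 = 0.8949
Iter 3: z = -0.3692 + -1.5932i, |z|^2 = 2.6747
Iter 4: z = -3.2006 + 0.3685i, |z|^2 = 10.3797
Escaped at iteration 4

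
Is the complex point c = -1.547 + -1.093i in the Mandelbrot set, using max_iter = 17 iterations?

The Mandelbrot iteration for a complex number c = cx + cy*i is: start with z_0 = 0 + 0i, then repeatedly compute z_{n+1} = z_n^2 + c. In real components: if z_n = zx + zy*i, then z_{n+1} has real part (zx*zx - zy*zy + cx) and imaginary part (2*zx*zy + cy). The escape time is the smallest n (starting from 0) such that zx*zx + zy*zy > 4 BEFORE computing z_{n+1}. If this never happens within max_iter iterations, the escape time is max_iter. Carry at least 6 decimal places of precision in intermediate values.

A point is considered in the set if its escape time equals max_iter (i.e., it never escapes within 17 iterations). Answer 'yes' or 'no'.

Answer: no

Derivation:
z_0 = 0 + 0i, c = -1.5470 + -1.0930i
Iter 1: z = -1.5470 + -1.0930i, |z|^2 = 3.5879
Iter 2: z = -0.3484 + 2.2887i, |z|^2 = 5.3598
Escaped at iteration 2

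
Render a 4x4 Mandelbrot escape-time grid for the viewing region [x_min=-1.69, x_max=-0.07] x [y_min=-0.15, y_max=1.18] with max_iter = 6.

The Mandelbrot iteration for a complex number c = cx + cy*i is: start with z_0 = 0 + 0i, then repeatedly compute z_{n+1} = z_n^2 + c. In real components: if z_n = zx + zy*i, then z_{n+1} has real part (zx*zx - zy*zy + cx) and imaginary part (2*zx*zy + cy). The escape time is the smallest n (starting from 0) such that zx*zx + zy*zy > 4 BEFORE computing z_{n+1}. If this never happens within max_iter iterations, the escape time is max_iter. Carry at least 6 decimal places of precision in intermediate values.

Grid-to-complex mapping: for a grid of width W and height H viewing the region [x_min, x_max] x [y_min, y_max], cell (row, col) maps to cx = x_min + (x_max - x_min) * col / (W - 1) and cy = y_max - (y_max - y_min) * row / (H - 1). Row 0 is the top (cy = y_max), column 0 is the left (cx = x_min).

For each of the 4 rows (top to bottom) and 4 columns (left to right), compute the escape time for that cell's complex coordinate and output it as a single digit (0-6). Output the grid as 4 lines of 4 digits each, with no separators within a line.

Answer: 1333
3356
4666
4666

Derivation:
(row=0, col=0): c = -1.6900 + 1.1800i → escape time 1
(row=0, col=1): c = -1.1500 + 1.1800i → escape time 3
(row=0, col=2): c = -0.6100 + 1.1800i → escape time 3
(row=0, col=3): c = -0.0700 + 1.1800i → escape time 3
(row=1, col=0): c = -1.6900 + 0.7367i → escape time 3
(row=1, col=1): c = -1.1500 + 0.7367i → escape time 3
(row=1, col=2): c = -0.6100 + 0.7367i → escape time 5
(row=1, col=3): c = -0.0700 + 0.7367i → escape time 6
(row=2, col=0): c = -1.6900 + 0.2933i → escape time 4
(row=2, col=1): c = -1.1500 + 0.2933i → escape time 6
(row=2, col=2): c = -0.6100 + 0.2933i → escape time 6
(row=2, col=3): c = -0.0700 + 0.2933i → escape time 6
(row=3, col=0): c = -1.6900 + -0.1500i → escape time 4
(row=3, col=1): c = -1.1500 + -0.1500i → escape time 6
(row=3, col=2): c = -0.6100 + -0.1500i → escape time 6
(row=3, col=3): c = -0.0700 + -0.1500i → escape time 6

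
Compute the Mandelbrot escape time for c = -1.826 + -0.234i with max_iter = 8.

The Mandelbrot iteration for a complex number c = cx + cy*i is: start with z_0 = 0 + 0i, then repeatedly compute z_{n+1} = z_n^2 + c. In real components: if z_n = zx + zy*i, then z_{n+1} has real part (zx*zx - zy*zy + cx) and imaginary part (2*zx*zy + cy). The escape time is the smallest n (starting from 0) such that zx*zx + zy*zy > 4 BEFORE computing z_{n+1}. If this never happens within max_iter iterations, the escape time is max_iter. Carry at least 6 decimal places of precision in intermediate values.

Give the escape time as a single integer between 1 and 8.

Answer: 4

Derivation:
z_0 = 0 + 0i, c = -1.8260 + -0.2340i
Iter 1: z = -1.8260 + -0.2340i, |z|^2 = 3.3890
Iter 2: z = 1.4535 + 0.6206i, |z|^2 = 2.4978
Iter 3: z = -0.0984 + 1.5700i, |z|^2 = 2.4746
Iter 4: z = -4.2813 + -0.5429i, |z|^2 = 18.6241
Escaped at iteration 4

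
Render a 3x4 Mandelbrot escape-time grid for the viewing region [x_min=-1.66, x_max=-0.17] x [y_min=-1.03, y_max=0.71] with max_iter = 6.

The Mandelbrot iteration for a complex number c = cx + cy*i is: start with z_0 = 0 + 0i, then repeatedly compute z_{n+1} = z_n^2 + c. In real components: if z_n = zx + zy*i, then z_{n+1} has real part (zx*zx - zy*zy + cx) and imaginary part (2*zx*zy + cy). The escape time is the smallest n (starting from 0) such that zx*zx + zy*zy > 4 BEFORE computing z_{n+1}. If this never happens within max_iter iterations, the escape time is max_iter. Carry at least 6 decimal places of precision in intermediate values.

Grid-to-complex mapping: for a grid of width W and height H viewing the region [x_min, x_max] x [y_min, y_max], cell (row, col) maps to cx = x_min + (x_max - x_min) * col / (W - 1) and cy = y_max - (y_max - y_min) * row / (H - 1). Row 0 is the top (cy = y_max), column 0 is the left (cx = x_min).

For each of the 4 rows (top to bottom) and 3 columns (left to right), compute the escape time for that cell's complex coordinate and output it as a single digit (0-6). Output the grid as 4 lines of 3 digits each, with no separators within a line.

Answer: 346
566
366
236

Derivation:
(row=0, col=0): c = -1.6600 + 0.7100i → escape time 3
(row=0, col=1): c = -0.9150 + 0.7100i → escape time 4
(row=0, col=2): c = -0.1700 + 0.7100i → escape time 6
(row=1, col=0): c = -1.6600 + 0.1300i → escape time 5
(row=1, col=1): c = -0.9150 + 0.1300i → escape time 6
(row=1, col=2): c = -0.1700 + 0.1300i → escape time 6
(row=2, col=0): c = -1.6600 + -0.4500i → escape time 3
(row=2, col=1): c = -0.9150 + -0.4500i → escape time 6
(row=2, col=2): c = -0.1700 + -0.4500i → escape time 6
(row=3, col=0): c = -1.6600 + -1.0300i → escape time 2
(row=3, col=1): c = -0.9150 + -1.0300i → escape time 3
(row=3, col=2): c = -0.1700 + -1.0300i → escape time 6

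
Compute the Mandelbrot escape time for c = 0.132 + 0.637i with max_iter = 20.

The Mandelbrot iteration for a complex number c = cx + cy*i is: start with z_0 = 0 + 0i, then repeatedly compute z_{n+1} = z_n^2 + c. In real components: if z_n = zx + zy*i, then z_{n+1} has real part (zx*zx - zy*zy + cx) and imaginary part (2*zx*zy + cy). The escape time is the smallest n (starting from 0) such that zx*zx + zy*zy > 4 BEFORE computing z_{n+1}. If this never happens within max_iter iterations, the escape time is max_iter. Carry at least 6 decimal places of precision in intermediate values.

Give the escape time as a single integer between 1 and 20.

z_0 = 0 + 0i, c = 0.1320 + 0.6370i
Iter 1: z = 0.1320 + 0.6370i, |z|^2 = 0.4232
Iter 2: z = -0.2563 + 0.8052i, |z|^2 = 0.7140
Iter 3: z = -0.4506 + 0.2242i, |z|^2 = 0.2533
Iter 4: z = 0.2848 + 0.4350i, |z|^2 = 0.2703
Iter 5: z = 0.0239 + 0.8847i, |z|^2 = 0.7833
Iter 6: z = -0.6502 + 0.6793i, |z|^2 = 0.8841
Iter 7: z = 0.0933 + -0.2463i, |z|^2 = 0.0694
Iter 8: z = 0.0800 + 0.5911i, |z|^2 = 0.3558
Iter 9: z = -0.2109 + 0.7316i, |z|^2 = 0.5798
Iter 10: z = -0.3588 + 0.3283i, |z|^2 = 0.2365
Iter 11: z = 0.1529 + 0.4014i, |z|^2 = 0.1845
Iter 12: z = -0.0057 + 0.7598i, |z|^2 = 0.5773
Iter 13: z = -0.4452 + 0.6283i, |z|^2 = 0.5929
Iter 14: z = -0.0645 + 0.0776i, |z|^2 = 0.0102
Iter 15: z = 0.1301 + 0.6270i, |z|^2 = 0.4100
Iter 16: z = -0.2442 + 0.8002i, |z|^2 = 0.6999
Iter 17: z = -0.4487 + 0.2462i, |z|^2 = 0.2620
Iter 18: z = 0.2727 + 0.4160i, |z|^2 = 0.2475
Iter 19: z = 0.0333 + 0.8639i, |z|^2 = 0.7474

Answer: 20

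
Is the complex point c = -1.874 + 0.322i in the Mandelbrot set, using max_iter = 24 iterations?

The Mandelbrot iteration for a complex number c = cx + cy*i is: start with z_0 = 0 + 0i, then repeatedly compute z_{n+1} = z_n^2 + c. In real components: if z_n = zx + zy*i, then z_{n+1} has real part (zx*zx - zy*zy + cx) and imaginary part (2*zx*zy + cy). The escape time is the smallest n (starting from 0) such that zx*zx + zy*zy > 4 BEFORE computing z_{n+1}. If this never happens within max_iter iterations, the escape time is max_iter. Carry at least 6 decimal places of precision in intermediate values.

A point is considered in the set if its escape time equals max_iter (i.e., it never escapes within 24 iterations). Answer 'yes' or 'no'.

Answer: no

Derivation:
z_0 = 0 + 0i, c = -1.8740 + 0.3220i
Iter 1: z = -1.8740 + 0.3220i, |z|^2 = 3.6156
Iter 2: z = 1.5342 + -0.8849i, |z|^2 = 3.1367
Iter 3: z = -0.3032 + -2.3931i, |z|^2 = 5.8188
Escaped at iteration 3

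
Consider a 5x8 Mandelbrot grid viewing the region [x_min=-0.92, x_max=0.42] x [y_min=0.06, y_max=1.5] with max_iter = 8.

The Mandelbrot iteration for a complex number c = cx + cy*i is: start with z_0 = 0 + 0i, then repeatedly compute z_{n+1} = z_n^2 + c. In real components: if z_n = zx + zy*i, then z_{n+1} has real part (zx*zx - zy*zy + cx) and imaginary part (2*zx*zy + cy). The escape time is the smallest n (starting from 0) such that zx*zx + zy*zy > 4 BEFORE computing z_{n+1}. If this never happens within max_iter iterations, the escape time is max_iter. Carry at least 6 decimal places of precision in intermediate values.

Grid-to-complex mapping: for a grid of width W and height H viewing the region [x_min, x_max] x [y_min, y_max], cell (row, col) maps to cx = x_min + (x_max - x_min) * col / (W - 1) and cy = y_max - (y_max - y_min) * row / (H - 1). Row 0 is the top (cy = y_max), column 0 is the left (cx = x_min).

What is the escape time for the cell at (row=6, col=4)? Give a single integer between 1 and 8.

Answer: 8

Derivation:
z_0 = 0 + 0i, c = 0.4200 + 0.2657i
Iter 1: z = 0.4200 + 0.2657i, |z|^2 = 0.2470
Iter 2: z = 0.5258 + 0.4889i, |z|^2 = 0.5155
Iter 3: z = 0.4574 + 0.7799i, |z|^2 = 0.8174
Iter 4: z = 0.0211 + 0.9792i, |z|^2 = 0.9592
Iter 5: z = -0.5383 + 0.3070i, |z|^2 = 0.3840
Iter 6: z = 0.6155 + -0.0648i, |z|^2 = 0.3831
Iter 7: z = 0.7947 + 0.1860i, |z|^2 = 0.6661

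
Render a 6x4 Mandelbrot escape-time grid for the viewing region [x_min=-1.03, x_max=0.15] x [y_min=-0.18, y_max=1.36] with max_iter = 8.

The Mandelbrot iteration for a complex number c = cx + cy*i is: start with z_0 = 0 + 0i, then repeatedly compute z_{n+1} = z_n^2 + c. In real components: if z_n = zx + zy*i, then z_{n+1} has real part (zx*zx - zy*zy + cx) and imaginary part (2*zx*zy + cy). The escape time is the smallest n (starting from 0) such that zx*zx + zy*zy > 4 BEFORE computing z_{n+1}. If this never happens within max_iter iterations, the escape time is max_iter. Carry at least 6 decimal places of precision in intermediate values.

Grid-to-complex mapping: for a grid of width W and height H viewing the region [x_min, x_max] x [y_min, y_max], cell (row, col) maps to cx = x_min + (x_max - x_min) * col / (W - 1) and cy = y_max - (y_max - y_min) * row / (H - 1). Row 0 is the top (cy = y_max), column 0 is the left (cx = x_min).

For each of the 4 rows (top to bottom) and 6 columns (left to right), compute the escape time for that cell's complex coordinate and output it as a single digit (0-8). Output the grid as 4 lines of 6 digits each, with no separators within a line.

Answer: 222222
344785
888888
888888

Derivation:
(row=0, col=0): c = -1.0300 + 1.3600i → escape time 2
(row=0, col=1): c = -0.7940 + 1.3600i → escape time 2
(row=0, col=2): c = -0.5580 + 1.3600i → escape time 2
(row=0, col=3): c = -0.3220 + 1.3600i → escape time 2
(row=0, col=4): c = -0.0860 + 1.3600i → escape time 2
(row=0, col=5): c = 0.1500 + 1.3600i → escape time 2
(row=1, col=0): c = -1.0300 + 0.8467i → escape time 3
(row=1, col=1): c = -0.7940 + 0.8467i → escape time 4
(row=1, col=2): c = -0.5580 + 0.8467i → escape time 4
(row=1, col=3): c = -0.3220 + 0.8467i → escape time 7
(row=1, col=4): c = -0.0860 + 0.8467i → escape time 8
(row=1, col=5): c = 0.1500 + 0.8467i → escape time 5
(row=2, col=0): c = -1.0300 + 0.3333i → escape time 8
(row=2, col=1): c = -0.7940 + 0.3333i → escape time 8
(row=2, col=2): c = -0.5580 + 0.3333i → escape time 8
(row=2, col=3): c = -0.3220 + 0.3333i → escape time 8
(row=2, col=4): c = -0.0860 + 0.3333i → escape time 8
(row=2, col=5): c = 0.1500 + 0.3333i → escape time 8
(row=3, col=0): c = -1.0300 + -0.1800i → escape time 8
(row=3, col=1): c = -0.7940 + -0.1800i → escape time 8
(row=3, col=2): c = -0.5580 + -0.1800i → escape time 8
(row=3, col=3): c = -0.3220 + -0.1800i → escape time 8
(row=3, col=4): c = -0.0860 + -0.1800i → escape time 8
(row=3, col=5): c = 0.1500 + -0.1800i → escape time 8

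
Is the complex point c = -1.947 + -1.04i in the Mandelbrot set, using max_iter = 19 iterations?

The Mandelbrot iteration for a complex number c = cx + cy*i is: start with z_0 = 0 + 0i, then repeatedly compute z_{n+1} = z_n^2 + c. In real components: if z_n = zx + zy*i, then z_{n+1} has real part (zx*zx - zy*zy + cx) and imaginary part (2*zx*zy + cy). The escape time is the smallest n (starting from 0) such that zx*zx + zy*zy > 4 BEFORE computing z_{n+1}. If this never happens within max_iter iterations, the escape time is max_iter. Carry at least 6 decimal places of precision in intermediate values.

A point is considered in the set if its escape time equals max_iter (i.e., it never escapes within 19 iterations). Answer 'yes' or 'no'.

Answer: no

Derivation:
z_0 = 0 + 0i, c = -1.9470 + -1.0400i
Iter 1: z = -1.9470 + -1.0400i, |z|^2 = 4.8724
Escaped at iteration 1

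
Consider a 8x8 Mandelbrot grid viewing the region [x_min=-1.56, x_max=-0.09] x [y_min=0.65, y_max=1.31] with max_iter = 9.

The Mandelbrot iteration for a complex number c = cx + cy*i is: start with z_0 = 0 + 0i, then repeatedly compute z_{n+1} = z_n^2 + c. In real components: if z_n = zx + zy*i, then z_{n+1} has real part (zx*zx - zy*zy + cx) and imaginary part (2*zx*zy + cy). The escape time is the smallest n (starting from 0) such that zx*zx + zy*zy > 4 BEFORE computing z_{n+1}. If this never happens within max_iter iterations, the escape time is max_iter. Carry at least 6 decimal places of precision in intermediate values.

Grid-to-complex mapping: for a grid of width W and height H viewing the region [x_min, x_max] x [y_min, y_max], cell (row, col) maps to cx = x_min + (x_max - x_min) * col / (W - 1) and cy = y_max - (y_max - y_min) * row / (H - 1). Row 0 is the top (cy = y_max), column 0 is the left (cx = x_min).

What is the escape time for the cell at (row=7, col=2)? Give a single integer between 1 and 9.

Answer: 3

Derivation:
z_0 = 0 + 0i, c = -1.1400 + 0.6500i
Iter 1: z = -1.1400 + 0.6500i, |z|^2 = 1.7221
Iter 2: z = -0.2629 + -0.8320i, |z|^2 = 0.7613
Iter 3: z = -1.7631 + 1.0875i, |z|^2 = 4.2911
Escaped at iteration 3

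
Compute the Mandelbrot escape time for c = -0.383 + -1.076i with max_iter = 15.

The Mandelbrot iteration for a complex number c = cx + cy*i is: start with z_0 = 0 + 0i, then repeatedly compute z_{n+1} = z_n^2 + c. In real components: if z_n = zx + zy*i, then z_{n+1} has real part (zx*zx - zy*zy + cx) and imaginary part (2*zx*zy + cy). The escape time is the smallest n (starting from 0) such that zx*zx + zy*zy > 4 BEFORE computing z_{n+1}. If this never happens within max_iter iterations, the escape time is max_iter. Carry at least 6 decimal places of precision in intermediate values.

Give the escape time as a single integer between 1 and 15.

z_0 = 0 + 0i, c = -0.3830 + -1.0760i
Iter 1: z = -0.3830 + -1.0760i, |z|^2 = 1.3045
Iter 2: z = -1.3941 + -0.2518i, |z|^2 = 2.0069
Iter 3: z = 1.4971 + -0.3740i, |z|^2 = 2.3811
Iter 4: z = 1.7184 + -2.1958i, |z|^2 = 7.7743
Escaped at iteration 4

Answer: 4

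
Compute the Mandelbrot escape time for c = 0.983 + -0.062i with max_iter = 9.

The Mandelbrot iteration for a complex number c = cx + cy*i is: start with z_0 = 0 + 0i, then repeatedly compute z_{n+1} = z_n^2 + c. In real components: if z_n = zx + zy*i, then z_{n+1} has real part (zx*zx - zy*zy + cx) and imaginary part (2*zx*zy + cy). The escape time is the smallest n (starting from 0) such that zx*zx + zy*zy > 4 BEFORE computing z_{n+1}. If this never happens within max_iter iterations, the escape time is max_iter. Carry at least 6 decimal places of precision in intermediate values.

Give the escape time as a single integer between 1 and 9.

Answer: 3

Derivation:
z_0 = 0 + 0i, c = 0.9830 + -0.0620i
Iter 1: z = 0.9830 + -0.0620i, |z|^2 = 0.9701
Iter 2: z = 1.9454 + -0.1839i, |z|^2 = 3.8186
Iter 3: z = 4.7339 + -0.7775i, |z|^2 = 23.0147
Escaped at iteration 3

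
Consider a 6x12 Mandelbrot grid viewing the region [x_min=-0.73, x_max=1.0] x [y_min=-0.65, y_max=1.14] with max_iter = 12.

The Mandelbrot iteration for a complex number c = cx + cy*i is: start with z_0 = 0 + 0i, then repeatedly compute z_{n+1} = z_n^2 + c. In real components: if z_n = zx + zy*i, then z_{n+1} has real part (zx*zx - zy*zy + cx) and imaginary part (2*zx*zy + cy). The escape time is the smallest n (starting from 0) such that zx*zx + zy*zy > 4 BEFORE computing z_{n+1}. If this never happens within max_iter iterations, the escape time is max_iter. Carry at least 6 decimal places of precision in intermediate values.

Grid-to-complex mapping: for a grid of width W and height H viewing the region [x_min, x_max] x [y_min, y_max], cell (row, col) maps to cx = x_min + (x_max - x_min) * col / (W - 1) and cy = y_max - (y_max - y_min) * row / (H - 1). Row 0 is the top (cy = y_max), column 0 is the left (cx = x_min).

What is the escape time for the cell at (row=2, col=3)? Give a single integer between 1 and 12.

z_0 = 0 + 0i, c = 0.3080 + 0.8145i
Iter 1: z = 0.3080 + 0.8145i, |z|^2 = 0.7583
Iter 2: z = -0.2606 + 1.3163i, |z|^2 = 1.8006
Iter 3: z = -1.3567 + 0.1284i, |z|^2 = 1.8572
Iter 4: z = 2.1322 + 0.4660i, |z|^2 = 4.7636
Escaped at iteration 4

Answer: 4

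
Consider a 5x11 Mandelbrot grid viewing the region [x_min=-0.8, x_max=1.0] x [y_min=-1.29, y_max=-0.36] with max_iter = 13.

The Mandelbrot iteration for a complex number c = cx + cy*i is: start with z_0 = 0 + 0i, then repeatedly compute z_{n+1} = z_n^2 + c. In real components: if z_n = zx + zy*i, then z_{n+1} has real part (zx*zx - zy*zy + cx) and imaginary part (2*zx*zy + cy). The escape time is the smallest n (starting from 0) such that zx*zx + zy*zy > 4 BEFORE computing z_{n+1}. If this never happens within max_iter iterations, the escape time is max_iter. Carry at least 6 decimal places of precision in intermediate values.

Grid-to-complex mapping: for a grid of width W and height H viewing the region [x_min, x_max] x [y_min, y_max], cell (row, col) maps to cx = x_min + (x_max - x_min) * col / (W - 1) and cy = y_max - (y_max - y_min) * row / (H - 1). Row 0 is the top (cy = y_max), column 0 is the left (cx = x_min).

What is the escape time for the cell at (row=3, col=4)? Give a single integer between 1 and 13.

Answer: 2

Derivation:
z_0 = 0 + 0i, c = 1.0000 + -0.6390i
Iter 1: z = 1.0000 + -0.6390i, |z|^2 = 1.4083
Iter 2: z = 1.5917 + -1.9170i, |z|^2 = 6.2083
Escaped at iteration 2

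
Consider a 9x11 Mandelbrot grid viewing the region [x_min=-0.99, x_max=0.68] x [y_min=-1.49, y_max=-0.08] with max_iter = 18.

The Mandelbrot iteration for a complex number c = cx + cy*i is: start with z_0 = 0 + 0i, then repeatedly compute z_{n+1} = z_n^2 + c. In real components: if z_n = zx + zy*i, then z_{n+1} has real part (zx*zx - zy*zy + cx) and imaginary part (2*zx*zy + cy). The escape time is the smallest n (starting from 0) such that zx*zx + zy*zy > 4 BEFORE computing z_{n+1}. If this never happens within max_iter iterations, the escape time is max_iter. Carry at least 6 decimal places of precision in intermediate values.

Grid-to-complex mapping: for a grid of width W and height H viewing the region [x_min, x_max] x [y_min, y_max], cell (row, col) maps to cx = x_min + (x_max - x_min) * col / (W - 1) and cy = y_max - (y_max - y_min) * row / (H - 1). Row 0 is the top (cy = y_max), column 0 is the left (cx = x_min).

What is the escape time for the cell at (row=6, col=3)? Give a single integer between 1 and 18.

Answer: 5

Derivation:
z_0 = 0 + 0i, c = -0.3638 + -0.9260i
Iter 1: z = -0.3638 + -0.9260i, |z|^2 = 0.9898
Iter 2: z = -1.0889 + -0.2523i, |z|^2 = 1.2494
Iter 3: z = 0.7583 + -0.3765i, |z|^2 = 0.7167
Iter 4: z = 0.0696 + -1.4969i, |z|^2 = 2.2457
Iter 5: z = -2.5997 + -1.1342i, |z|^2 = 8.0452
Escaped at iteration 5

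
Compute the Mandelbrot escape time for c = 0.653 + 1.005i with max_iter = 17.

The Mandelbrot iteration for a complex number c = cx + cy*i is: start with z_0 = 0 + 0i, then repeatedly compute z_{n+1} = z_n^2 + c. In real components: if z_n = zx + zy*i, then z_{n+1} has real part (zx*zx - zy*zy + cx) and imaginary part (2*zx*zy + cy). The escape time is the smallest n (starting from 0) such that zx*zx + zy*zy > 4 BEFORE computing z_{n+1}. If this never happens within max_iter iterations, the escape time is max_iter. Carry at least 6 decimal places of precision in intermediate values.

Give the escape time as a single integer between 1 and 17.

z_0 = 0 + 0i, c = 0.6530 + 1.0050i
Iter 1: z = 0.6530 + 1.0050i, |z|^2 = 1.4364
Iter 2: z = 0.0694 + 2.3175i, |z|^2 = 5.3758
Escaped at iteration 2

Answer: 2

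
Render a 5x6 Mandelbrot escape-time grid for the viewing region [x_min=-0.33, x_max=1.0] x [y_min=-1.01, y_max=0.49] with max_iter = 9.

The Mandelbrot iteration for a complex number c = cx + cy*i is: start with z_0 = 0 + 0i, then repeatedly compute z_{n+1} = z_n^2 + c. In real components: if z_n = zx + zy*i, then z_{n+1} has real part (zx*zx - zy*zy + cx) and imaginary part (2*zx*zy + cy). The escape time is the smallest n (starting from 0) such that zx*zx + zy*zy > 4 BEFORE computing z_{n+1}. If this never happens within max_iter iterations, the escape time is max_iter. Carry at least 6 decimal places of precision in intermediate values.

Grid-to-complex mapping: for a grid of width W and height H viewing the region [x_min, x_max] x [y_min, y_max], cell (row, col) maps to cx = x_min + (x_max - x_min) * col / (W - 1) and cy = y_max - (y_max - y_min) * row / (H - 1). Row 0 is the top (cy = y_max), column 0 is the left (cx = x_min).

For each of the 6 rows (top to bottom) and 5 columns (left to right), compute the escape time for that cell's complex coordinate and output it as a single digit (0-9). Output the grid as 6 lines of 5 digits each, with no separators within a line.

(row=0, col=0): c = -0.3300 + 0.4900i → escape time 9
(row=0, col=1): c = 0.0025 + 0.4900i → escape time 9
(row=0, col=2): c = 0.3350 + 0.4900i → escape time 9
(row=0, col=3): c = 0.6675 + 0.4900i → escape time 3
(row=0, col=4): c = 1.0000 + 0.4900i → escape time 2
(row=1, col=0): c = -0.3300 + 0.1900i → escape time 9
(row=1, col=1): c = 0.0025 + 0.1900i → escape time 9
(row=1, col=2): c = 0.3350 + 0.1900i → escape time 9
(row=1, col=3): c = 0.6675 + 0.1900i → escape time 4
(row=1, col=4): c = 1.0000 + 0.1900i → escape time 2
(row=2, col=0): c = -0.3300 + -0.1100i → escape time 9
(row=2, col=1): c = 0.0025 + -0.1100i → escape time 9
(row=2, col=2): c = 0.3350 + -0.1100i → escape time 9
(row=2, col=3): c = 0.6675 + -0.1100i → escape time 4
(row=2, col=4): c = 1.0000 + -0.1100i → escape time 2
(row=3, col=0): c = -0.3300 + -0.4100i → escape time 9
(row=3, col=1): c = 0.0025 + -0.4100i → escape time 9
(row=3, col=2): c = 0.3350 + -0.4100i → escape time 9
(row=3, col=3): c = 0.6675 + -0.4100i → escape time 3
(row=3, col=4): c = 1.0000 + -0.4100i → escape time 2
(row=4, col=0): c = -0.3300 + -0.7100i → escape time 9
(row=4, col=1): c = 0.0025 + -0.7100i → escape time 9
(row=4, col=2): c = 0.3350 + -0.7100i → escape time 6
(row=4, col=3): c = 0.6675 + -0.7100i → escape time 3
(row=4, col=4): c = 1.0000 + -0.7100i → escape time 2
(row=5, col=0): c = -0.3300 + -1.0100i → escape time 5
(row=5, col=1): c = 0.0025 + -1.0100i → escape time 8
(row=5, col=2): c = 0.3350 + -1.0100i → escape time 3
(row=5, col=3): c = 0.6675 + -1.0100i → escape time 2
(row=5, col=4): c = 1.0000 + -1.0100i → escape time 2

Answer: 99932
99942
99942
99932
99632
58322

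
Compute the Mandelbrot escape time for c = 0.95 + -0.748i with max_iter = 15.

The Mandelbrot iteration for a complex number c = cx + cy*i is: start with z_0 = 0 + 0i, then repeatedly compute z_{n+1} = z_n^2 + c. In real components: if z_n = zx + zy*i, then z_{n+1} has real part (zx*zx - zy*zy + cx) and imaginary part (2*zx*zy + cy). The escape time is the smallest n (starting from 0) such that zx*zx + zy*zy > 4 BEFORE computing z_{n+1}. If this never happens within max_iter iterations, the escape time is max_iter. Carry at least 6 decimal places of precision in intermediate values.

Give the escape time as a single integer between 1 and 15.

z_0 = 0 + 0i, c = 0.9500 + -0.7480i
Iter 1: z = 0.9500 + -0.7480i, |z|^2 = 1.4620
Iter 2: z = 1.2930 + -2.1692i, |z|^2 = 6.3773
Escaped at iteration 2

Answer: 2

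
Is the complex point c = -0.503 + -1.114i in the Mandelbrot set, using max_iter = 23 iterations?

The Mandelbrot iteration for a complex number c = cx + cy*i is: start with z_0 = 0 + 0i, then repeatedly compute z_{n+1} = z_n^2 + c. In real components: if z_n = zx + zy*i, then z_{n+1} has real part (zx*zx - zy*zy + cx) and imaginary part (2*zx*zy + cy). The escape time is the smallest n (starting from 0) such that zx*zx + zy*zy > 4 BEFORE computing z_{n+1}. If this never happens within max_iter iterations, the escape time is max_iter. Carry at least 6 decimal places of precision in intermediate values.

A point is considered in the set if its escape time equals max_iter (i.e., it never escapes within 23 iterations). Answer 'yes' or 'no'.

Answer: no

Derivation:
z_0 = 0 + 0i, c = -0.5030 + -1.1140i
Iter 1: z = -0.5030 + -1.1140i, |z|^2 = 1.4940
Iter 2: z = -1.4910 + 0.0067i, |z|^2 = 2.2231
Iter 3: z = 1.7200 + -1.1339i, |z|^2 = 4.2442
Escaped at iteration 3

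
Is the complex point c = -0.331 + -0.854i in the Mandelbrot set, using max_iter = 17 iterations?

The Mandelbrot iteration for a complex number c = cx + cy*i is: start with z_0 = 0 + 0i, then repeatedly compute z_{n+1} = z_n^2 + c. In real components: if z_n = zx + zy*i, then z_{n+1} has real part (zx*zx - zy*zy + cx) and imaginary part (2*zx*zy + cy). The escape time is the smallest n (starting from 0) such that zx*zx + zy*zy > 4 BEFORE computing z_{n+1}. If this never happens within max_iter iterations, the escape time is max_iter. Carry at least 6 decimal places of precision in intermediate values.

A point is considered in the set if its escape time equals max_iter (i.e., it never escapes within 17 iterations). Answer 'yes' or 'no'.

z_0 = 0 + 0i, c = -0.3310 + -0.8540i
Iter 1: z = -0.3310 + -0.8540i, |z|^2 = 0.8389
Iter 2: z = -0.9508 + -0.2887i, |z|^2 = 0.9873
Iter 3: z = 0.4896 + -0.3051i, |z|^2 = 0.3328
Iter 4: z = -0.1844 + -1.1528i, |z|^2 = 1.3629
Iter 5: z = -1.6259 + -0.4289i, |z|^2 = 2.8276
Iter 6: z = 2.1287 + 0.5407i, |z|^2 = 4.8236
Escaped at iteration 6

Answer: no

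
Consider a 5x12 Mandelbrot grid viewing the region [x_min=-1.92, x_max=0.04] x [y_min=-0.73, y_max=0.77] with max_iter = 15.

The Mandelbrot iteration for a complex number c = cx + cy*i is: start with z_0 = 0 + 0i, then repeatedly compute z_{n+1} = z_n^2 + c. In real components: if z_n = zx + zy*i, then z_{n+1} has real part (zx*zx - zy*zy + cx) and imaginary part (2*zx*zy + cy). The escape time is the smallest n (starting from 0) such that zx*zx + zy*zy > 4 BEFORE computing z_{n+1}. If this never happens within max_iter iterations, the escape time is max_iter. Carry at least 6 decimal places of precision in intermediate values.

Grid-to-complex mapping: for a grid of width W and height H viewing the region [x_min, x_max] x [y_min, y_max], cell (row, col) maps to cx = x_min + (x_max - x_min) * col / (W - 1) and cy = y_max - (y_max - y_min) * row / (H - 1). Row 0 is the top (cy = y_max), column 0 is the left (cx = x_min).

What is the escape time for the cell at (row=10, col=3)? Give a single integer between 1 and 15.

Answer: 15

Derivation:
z_0 = 0 + 0i, c = -0.4500 + -0.5936i
Iter 1: z = -0.4500 + -0.5936i, |z|^2 = 0.5549
Iter 2: z = -0.5999 + -0.0594i, |z|^2 = 0.3634
Iter 3: z = -0.0936 + -0.5224i, |z|^2 = 0.2817
Iter 4: z = -0.7141 + -0.4958i, |z|^2 = 0.7558
Iter 5: z = -0.1858 + 0.1145i, |z|^2 = 0.0476
Iter 6: z = -0.4286 + -0.6362i, |z|^2 = 0.5884
Iter 7: z = -0.6711 + -0.0483i, |z|^2 = 0.4526
Iter 8: z = -0.0020 + -0.5288i, |z|^2 = 0.2796
Iter 9: z = -0.7296 + -0.5915i, |z|^2 = 0.8822
Iter 10: z = -0.2675 + 0.2695i, |z|^2 = 0.1442
Iter 11: z = -0.4511 + -0.7378i, |z|^2 = 0.7479
Iter 12: z = -0.7909 + 0.0720i, |z|^2 = 0.6308
Iter 13: z = 0.1704 + -0.7075i, |z|^2 = 0.5296
Iter 14: z = -0.9215 + -0.8348i, |z|^2 = 1.5461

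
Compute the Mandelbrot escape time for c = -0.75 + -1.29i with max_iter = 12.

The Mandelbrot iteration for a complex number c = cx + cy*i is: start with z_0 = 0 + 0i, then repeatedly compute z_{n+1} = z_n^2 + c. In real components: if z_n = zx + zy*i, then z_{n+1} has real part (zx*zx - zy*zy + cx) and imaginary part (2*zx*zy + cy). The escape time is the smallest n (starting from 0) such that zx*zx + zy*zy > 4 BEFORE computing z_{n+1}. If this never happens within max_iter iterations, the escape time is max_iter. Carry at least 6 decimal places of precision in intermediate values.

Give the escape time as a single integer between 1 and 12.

Answer: 3

Derivation:
z_0 = 0 + 0i, c = -0.7500 + -1.2900i
Iter 1: z = -0.7500 + -1.2900i, |z|^2 = 2.2266
Iter 2: z = -1.8516 + 0.6450i, |z|^2 = 3.8444
Iter 3: z = 2.2624 + -3.6786i, |z|^2 = 18.6503
Escaped at iteration 3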